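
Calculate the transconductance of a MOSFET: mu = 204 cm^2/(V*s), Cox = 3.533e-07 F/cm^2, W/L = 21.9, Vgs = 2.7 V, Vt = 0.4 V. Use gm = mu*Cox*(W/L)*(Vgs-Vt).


Step 1: Vov = Vgs - Vt = 2.7 - 0.4 = 2.3 V
Step 2: gm = mu * Cox * (W/L) * Vov
Step 3: gm = 204 * 3.533e-07 * 21.9 * 2.3 = 3.63e-03 S

3.63e-03


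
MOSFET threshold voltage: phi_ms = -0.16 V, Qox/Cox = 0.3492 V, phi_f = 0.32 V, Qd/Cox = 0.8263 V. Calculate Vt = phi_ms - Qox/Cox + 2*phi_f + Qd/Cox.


Step 1: Vt = phi_ms - Qox/Cox + 2*phi_f + Qd/Cox
Step 2: Vt = -0.16 - 0.3492 + 2*0.32 + 0.8263
Step 3: Vt = -0.16 - 0.3492 + 0.64 + 0.8263
Step 4: Vt = 0.9571 V

0.9571


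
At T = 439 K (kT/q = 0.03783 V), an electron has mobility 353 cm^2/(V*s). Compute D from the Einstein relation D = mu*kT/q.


Step 1: D = mu * (kT/q)
Step 2: D = 353 * 0.03783
Step 3: D = 13.35 cm^2/s

13.35


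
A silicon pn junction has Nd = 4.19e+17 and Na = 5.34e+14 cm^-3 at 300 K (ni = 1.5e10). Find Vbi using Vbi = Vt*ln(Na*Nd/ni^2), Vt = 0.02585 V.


Step 1: Compute Na*Nd/ni^2 = 5.34e+14 * 4.19e+17 / (1.5e10)^2 = 9.9443e+11
Step 2: ln(9.9443e+11) = 27.6254
Step 3: Vbi = 0.02585 * 27.6254 = 0.714 V

0.714


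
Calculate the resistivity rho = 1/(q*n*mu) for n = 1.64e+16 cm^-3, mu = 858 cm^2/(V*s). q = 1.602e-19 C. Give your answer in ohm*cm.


Step 1: sigma = q * n * mu = 1.602e-19 * 1.64e+16 * 858 = 2.25421e+00 S/cm
Step 2: rho = 1 / sigma = 1 / 2.25421e+00 = 0.4436 ohm*cm

0.4436


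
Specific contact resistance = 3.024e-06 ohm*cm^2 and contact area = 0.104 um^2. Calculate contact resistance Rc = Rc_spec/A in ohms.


Step 1: Convert area to cm^2: 0.104 um^2 = 1.0400e-09 cm^2
Step 2: Rc = Rc_spec / A = 3.024e-06 / 1.0400e-09
Step 3: Rc = 2.91e+03 ohms

2.91e+03


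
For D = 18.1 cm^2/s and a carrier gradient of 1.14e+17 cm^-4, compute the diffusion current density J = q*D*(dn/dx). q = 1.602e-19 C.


Step 1: J = q * D * (dn/dx)
Step 2: J = 1.602e-19 * 18.1 * 1.14e+17
Step 3: J = 3.31e-01 A/cm^2

3.31e-01


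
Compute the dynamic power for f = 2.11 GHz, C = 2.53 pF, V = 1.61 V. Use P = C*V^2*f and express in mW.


Step 1: V^2 = 1.61^2 = 2.5921 V^2
Step 2: P = C*V^2*f = 2.53e-12 F * 2.5921 * 2.11e9 Hz
Step 3: P = 1.383740743e-02 W
Step 4: P = 13.837 mW

13.837


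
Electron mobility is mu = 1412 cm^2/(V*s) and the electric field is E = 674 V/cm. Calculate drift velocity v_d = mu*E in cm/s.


Step 1: v_d = mu * E
Step 2: v_d = 1412 * 674 = 951688
Step 3: v_d = 9.52e+05 cm/s

9.52e+05


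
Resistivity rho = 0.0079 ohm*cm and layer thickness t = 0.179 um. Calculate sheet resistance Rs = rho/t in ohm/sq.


Step 1: Convert thickness to cm: t = 0.179 um = 1.7900e-05 cm
Step 2: Rs = rho / t = 0.0079 / 1.7900e-05
Step 3: Rs = 441.3 ohm/sq

441.3


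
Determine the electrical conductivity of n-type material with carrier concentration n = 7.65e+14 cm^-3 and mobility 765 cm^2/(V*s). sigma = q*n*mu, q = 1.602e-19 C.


Step 1: sigma = q * n * mu
Step 2: sigma = 1.602e-19 * 7.65e+14 * 765
Step 3: sigma = 9.375e-02 S/cm

9.375e-02


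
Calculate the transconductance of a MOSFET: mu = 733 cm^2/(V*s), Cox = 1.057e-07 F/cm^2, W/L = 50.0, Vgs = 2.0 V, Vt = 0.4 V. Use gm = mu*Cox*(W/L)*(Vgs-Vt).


Step 1: Vov = Vgs - Vt = 2.0 - 0.4 = 1.6 V
Step 2: gm = mu * Cox * (W/L) * Vov
Step 3: gm = 733 * 1.057e-07 * 50.0 * 1.6 = 6.20e-03 S

6.20e-03


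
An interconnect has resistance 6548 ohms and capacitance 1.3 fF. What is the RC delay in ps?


Step 1: tau = R * C
Step 2: tau = 6548 * 1.3 fF = 6548 * 1.3e-15 F
Step 3: tau = 8.5124e-12 s = 8.5124 ps

8.5124


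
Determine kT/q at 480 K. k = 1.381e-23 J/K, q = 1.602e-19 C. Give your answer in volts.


Step 1: kT = 1.381e-23 * 480 = 6.6288e-21 J
Step 2: Vt = kT/q = 6.6288e-21 / 1.602e-19
Step 3: Vt = 0.04138 V

0.04138


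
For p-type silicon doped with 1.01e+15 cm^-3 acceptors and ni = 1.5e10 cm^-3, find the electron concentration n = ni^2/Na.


Step 1: Majority hole concentration p ≈ Na = 1.01e+15 cm^-3
Step 2: n = ni^2 / Na = (1.5e10)^2 / 1.01e+15
Step 3: n = 2.23e+05 cm^-3

2.23e+05


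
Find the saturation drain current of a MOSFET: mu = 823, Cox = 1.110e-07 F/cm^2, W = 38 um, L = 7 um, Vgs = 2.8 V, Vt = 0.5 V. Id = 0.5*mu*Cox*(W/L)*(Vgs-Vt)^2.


Step 1: Overdrive voltage Vov = Vgs - Vt = 2.8 - 0.5 = 2.3 V
Step 2: W/L = 38/7 = 5.42857
Step 3: Id = 0.5 * 823 * 1.110e-07 * 5.42857 * 2.3^2
Step 4: Id = 1.31e-03 A

1.31e-03


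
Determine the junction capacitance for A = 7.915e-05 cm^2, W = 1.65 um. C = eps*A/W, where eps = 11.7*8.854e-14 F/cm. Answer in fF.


Step 1: eps_Si = 11.7 * 8.854e-14 = 1.035918e-12 F/cm
Step 2: W in cm = 1.65 * 1e-4 = 1.65e-04 cm
Step 3: C = 1.035918e-12 * 7.915e-05 / 1.65e-04 = 4.969267e-13 F
Step 4: C = 496.93 fF

496.93


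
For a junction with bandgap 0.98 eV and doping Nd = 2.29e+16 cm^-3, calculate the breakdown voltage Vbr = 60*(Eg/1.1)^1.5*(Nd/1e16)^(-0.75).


Step 1: Eg/1.1 = 0.98/1.1 = 0.890909
Step 2: (Eg/1.1)^1.5 = 0.890909^1.5 = 0.840911
Step 3: (Nd/1e16)^(-0.75) = (2.29)^(-0.75) = 0.537184
Step 4: Vbr = 60 * 0.840911 * 0.537184 = 27.1 V

27.1


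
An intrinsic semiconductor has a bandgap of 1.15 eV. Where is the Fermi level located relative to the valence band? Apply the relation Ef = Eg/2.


Step 1: For an intrinsic semiconductor, the Fermi level sits at midgap.
Step 2: Ef = Eg / 2 = 1.15 / 2 = 0.575 eV

0.575


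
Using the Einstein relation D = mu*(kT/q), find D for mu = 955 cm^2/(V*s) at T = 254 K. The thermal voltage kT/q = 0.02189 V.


Step 1: D = mu * (kT/q)
Step 2: D = 955 * 0.02189
Step 3: D = 20.9 cm^2/s

20.9


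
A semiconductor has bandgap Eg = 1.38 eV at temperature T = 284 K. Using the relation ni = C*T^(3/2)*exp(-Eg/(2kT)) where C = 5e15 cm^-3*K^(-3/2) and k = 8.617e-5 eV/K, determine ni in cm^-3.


Step 1: Compute kT = 8.617e-5 * 284 = 0.02447228 eV
Step 2: Exponent = -Eg/(2kT) = -1.38/(2*0.02447228) = -28.19517
Step 3: T^(3/2) = 284^1.5 = 4786.05
Step 4: ni = 5e15 * 4786.05 * exp(-28.19517) = 1.36e+07 cm^-3

1.36e+07


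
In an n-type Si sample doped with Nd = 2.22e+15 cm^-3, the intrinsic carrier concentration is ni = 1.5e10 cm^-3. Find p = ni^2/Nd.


Step 1: Since Nd >> ni, n ≈ Nd = 2.22e+15 cm^-3
Step 2: p = ni^2 / n = (1.5e10)^2 / 2.22e+15
Step 3: p = 2.25e20 / 2.22e+15 = 1.01e+05 cm^-3

1.01e+05


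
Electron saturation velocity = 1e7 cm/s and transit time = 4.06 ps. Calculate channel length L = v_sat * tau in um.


Step 1: tau in seconds = 4.06 ps * 1e-12 = 4.0600e-12 s
Step 2: L = v_sat * tau = 1e7 * 4.0600e-12 = 4.0600e-05 cm
Step 3: L in um = 4.0600e-05 * 1e4 = 0.406 um

0.406


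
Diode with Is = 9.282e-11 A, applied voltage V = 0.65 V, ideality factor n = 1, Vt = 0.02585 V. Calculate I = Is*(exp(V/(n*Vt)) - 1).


Step 1: V/(n*Vt) = 0.65/(1*0.02585) = 25.1451
Step 2: exp(25.1451) = 8.3249e+10
Step 3: I = 9.282e-11 * (8.3249e+10 - 1) = 7.73e+00 A

7.73e+00


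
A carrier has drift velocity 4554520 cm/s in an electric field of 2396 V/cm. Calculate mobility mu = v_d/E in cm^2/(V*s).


Step 1: mu = v_d / E
Step 2: mu = 4554520 / 2396
Step 3: mu = 1900.88 cm^2/(V*s)

1900.88


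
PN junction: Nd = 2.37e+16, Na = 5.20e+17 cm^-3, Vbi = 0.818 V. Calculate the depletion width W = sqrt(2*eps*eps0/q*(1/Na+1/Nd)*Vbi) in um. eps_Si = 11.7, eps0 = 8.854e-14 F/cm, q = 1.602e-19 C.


Step 1: 1/Na + 1/Nd = 1/5.20e+17 + 1/2.37e+16 = 4.41172e-17
Step 2: 2*eps*eps0/q = 2*11.7*8.854e-14/1.602e-19 = 1.293281e+07
Step 3: W^2 = 1.293281e+07 * 4.41172e-17 * 0.818 = 4.66718e-10
Step 4: W = sqrt(4.66718e-10) = 2.160e-05 cm = 0.216 um

0.216


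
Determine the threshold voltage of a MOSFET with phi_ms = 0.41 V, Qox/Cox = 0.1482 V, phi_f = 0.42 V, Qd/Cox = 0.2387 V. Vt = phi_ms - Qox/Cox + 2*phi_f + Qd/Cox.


Step 1: Vt = phi_ms - Qox/Cox + 2*phi_f + Qd/Cox
Step 2: Vt = 0.41 - 0.1482 + 2*0.42 + 0.2387
Step 3: Vt = 0.41 - 0.1482 + 0.84 + 0.2387
Step 4: Vt = 1.3405 V

1.3405


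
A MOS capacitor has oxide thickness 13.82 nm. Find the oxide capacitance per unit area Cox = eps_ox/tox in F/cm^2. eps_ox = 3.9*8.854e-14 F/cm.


Step 1: eps_ox = 3.9 * 8.854e-14 = 3.45306e-13 F/cm
Step 2: tox in cm = 13.82 nm * 1e-7 = 1.3820e-06 cm
Step 3: Cox = 3.45306e-13 / 1.3820e-06 = 2.50e-07 F/cm^2

2.50e-07


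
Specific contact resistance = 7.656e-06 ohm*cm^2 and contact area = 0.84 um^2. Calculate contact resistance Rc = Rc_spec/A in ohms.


Step 1: Convert area to cm^2: 0.84 um^2 = 8.4000e-09 cm^2
Step 2: Rc = Rc_spec / A = 7.656e-06 / 8.4000e-09
Step 3: Rc = 9.11e+02 ohms

9.11e+02


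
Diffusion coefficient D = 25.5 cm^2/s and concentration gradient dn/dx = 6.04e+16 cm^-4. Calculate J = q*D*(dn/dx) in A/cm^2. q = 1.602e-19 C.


Step 1: J = q * D * (dn/dx)
Step 2: J = 1.602e-19 * 25.5 * 6.04e+16
Step 3: J = 2.47e-01 A/cm^2

2.47e-01


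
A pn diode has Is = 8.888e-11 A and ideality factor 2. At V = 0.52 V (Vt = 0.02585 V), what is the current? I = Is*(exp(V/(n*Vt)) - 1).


Step 1: V/(n*Vt) = 0.52/(2*0.02585) = 10.0580
Step 2: exp(10.0580) = 2.3342e+04
Step 3: I = 8.888e-11 * (2.3342e+04 - 1) = 2.07e-06 A

2.07e-06


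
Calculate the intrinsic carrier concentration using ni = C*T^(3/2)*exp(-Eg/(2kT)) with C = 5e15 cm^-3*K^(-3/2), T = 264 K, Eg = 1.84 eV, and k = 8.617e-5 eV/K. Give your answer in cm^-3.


Step 1: Compute kT = 8.617e-5 * 264 = 0.02274888 eV
Step 2: Exponent = -Eg/(2kT) = -1.84/(2*0.02274888) = -40.44155
Step 3: T^(3/2) = 264^1.5 = 4289.49
Step 4: ni = 5e15 * 4289.49 * exp(-40.44155) = 5.86e+01 cm^-3

5.86e+01


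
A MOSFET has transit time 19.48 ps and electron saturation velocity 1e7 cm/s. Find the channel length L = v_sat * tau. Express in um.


Step 1: tau in seconds = 19.48 ps * 1e-12 = 1.9480e-11 s
Step 2: L = v_sat * tau = 1e7 * 1.9480e-11 = 1.9480e-04 cm
Step 3: L in um = 1.9480e-04 * 1e4 = 1.948 um

1.948


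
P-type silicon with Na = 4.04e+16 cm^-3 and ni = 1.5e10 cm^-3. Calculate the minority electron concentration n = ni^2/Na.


Step 1: Majority hole concentration p ≈ Na = 4.04e+16 cm^-3
Step 2: n = ni^2 / Na = (1.5e10)^2 / 4.04e+16
Step 3: n = 5.57e+03 cm^-3

5.57e+03


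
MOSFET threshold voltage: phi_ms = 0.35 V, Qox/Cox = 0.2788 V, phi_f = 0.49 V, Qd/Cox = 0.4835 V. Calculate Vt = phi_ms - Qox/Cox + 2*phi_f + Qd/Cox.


Step 1: Vt = phi_ms - Qox/Cox + 2*phi_f + Qd/Cox
Step 2: Vt = 0.35 - 0.2788 + 2*0.49 + 0.4835
Step 3: Vt = 0.35 - 0.2788 + 0.98 + 0.4835
Step 4: Vt = 1.5347 V

1.5347


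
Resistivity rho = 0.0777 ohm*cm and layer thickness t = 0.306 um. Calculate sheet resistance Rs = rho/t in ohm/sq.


Step 1: Convert thickness to cm: t = 0.306 um = 3.0600e-05 cm
Step 2: Rs = rho / t = 0.0777 / 3.0600e-05
Step 3: Rs = 2539.2 ohm/sq

2539.2


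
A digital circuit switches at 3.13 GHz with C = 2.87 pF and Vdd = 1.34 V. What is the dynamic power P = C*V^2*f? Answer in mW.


Step 1: V^2 = 1.34^2 = 1.7956 V^2
Step 2: P = C*V^2*f = 2.87e-12 F * 1.7956 * 3.13e9 Hz
Step 3: P = 1.613005436e-02 W
Step 4: P = 16.13 mW

16.13


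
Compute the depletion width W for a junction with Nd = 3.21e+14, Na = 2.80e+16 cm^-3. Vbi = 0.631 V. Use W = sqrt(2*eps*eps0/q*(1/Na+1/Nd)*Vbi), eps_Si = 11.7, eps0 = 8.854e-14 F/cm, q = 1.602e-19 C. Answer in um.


Step 1: 1/Na + 1/Nd = 1/2.80e+16 + 1/3.21e+14 = 3.15098e-15
Step 2: 2*eps*eps0/q = 2*11.7*8.854e-14/1.602e-19 = 1.293281e+07
Step 3: W^2 = 1.293281e+07 * 3.15098e-15 * 0.631 = 2.57139e-08
Step 4: W = sqrt(2.57139e-08) = 1.604e-04 cm = 1.604 um

1.604


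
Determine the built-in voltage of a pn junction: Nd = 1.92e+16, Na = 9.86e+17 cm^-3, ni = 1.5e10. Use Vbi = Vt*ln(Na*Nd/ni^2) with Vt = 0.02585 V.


Step 1: Compute Na*Nd/ni^2 = 9.86e+17 * 1.92e+16 / (1.5e10)^2 = 8.4139e+13
Step 2: ln(8.4139e+13) = 32.0635
Step 3: Vbi = 0.02585 * 32.0635 = 0.829 V

0.829


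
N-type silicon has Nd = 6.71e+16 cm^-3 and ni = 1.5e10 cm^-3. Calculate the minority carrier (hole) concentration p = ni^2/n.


Step 1: Since Nd >> ni, n ≈ Nd = 6.71e+16 cm^-3
Step 2: p = ni^2 / n = (1.5e10)^2 / 6.71e+16
Step 3: p = 2.25e20 / 6.71e+16 = 3.35e+03 cm^-3

3.35e+03


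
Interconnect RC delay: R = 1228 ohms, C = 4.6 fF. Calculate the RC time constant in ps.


Step 1: tau = R * C
Step 2: tau = 1228 * 4.6 fF = 1228 * 4.6e-15 F
Step 3: tau = 5.6488e-12 s = 5.6488 ps

5.6488


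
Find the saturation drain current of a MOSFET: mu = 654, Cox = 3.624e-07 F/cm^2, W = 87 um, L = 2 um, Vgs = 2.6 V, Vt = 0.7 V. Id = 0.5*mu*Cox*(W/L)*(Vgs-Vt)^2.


Step 1: Overdrive voltage Vov = Vgs - Vt = 2.6 - 0.7 = 1.9 V
Step 2: W/L = 87/2 = 43.5
Step 3: Id = 0.5 * 654 * 3.624e-07 * 43.5 * 1.9^2
Step 4: Id = 1.86e-02 A

1.86e-02


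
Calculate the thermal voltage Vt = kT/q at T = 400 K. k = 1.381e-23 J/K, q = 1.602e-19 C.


Step 1: kT = 1.381e-23 * 400 = 5.524e-21 J
Step 2: Vt = kT/q = 5.524e-21 / 1.602e-19
Step 3: Vt = 0.03448 V

0.03448


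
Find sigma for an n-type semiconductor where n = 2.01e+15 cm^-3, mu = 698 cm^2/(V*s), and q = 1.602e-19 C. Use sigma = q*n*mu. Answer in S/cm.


Step 1: sigma = q * n * mu
Step 2: sigma = 1.602e-19 * 2.01e+15 * 698
Step 3: sigma = 2.248e-01 S/cm

2.248e-01


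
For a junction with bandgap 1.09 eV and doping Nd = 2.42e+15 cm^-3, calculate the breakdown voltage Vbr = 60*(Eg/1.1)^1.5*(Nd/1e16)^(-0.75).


Step 1: Eg/1.1 = 1.09/1.1 = 0.990909
Step 2: (Eg/1.1)^1.5 = 0.990909^1.5 = 0.986395
Step 3: (Nd/1e16)^(-0.75) = (0.242)^(-0.75) = 2.898268
Step 4: Vbr = 60 * 0.986395 * 2.898268 = 171.5 V

171.5


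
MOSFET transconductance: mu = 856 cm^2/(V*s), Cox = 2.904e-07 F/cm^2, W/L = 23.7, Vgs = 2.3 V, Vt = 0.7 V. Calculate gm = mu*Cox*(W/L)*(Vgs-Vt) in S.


Step 1: Vov = Vgs - Vt = 2.3 - 0.7 = 1.6 V
Step 2: gm = mu * Cox * (W/L) * Vov
Step 3: gm = 856 * 2.904e-07 * 23.7 * 1.6 = 9.43e-03 S

9.43e-03


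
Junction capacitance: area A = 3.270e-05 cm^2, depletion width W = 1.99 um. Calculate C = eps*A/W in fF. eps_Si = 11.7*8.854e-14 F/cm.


Step 1: eps_Si = 11.7 * 8.854e-14 = 1.035918e-12 F/cm
Step 2: W in cm = 1.99 * 1e-4 = 1.99e-04 cm
Step 3: C = 1.035918e-12 * 3.270e-05 / 1.99e-04 = 1.702237e-13 F
Step 4: C = 170.22 fF

170.22


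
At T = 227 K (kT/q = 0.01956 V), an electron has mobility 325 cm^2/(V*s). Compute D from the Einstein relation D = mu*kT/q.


Step 1: D = mu * (kT/q)
Step 2: D = 325 * 0.01956
Step 3: D = 6.36 cm^2/s

6.36


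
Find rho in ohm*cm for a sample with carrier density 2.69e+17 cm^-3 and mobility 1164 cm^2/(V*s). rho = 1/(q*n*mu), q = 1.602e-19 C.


Step 1: sigma = q * n * mu = 1.602e-19 * 2.69e+17 * 1164 = 5.01612e+01 S/cm
Step 2: rho = 1 / sigma = 1 / 5.01612e+01 = 0.01994 ohm*cm

0.01994


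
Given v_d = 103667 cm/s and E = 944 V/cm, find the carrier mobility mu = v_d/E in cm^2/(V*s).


Step 1: mu = v_d / E
Step 2: mu = 103667 / 944
Step 3: mu = 109.82 cm^2/(V*s)

109.82


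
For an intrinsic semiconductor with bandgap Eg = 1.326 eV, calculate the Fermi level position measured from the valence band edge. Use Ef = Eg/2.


Step 1: For an intrinsic semiconductor, the Fermi level sits at midgap.
Step 2: Ef = Eg / 2 = 1.326 / 2 = 0.663 eV

0.663


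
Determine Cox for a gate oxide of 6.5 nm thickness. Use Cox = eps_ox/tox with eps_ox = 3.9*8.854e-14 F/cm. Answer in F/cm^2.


Step 1: eps_ox = 3.9 * 8.854e-14 = 3.45306e-13 F/cm
Step 2: tox in cm = 6.5 nm * 1e-7 = 6.5000e-07 cm
Step 3: Cox = 3.45306e-13 / 6.5000e-07 = 5.31e-07 F/cm^2

5.31e-07


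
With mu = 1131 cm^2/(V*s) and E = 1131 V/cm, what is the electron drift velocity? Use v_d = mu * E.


Step 1: v_d = mu * E
Step 2: v_d = 1131 * 1131 = 1279161
Step 3: v_d = 1.28e+06 cm/s

1.28e+06


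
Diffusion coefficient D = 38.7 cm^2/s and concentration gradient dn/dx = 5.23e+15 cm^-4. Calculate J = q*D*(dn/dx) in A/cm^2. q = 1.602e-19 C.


Step 1: J = q * D * (dn/dx)
Step 2: J = 1.602e-19 * 38.7 * 5.23e+15
Step 3: J = 3.24e-02 A/cm^2

3.24e-02


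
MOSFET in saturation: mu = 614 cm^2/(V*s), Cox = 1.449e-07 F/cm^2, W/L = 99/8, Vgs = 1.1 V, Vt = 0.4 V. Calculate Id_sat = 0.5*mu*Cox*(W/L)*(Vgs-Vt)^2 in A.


Step 1: Overdrive voltage Vov = Vgs - Vt = 1.1 - 0.4 = 0.7 V
Step 2: W/L = 99/8 = 12.375
Step 3: Id = 0.5 * 614 * 1.449e-07 * 12.375 * 0.7^2
Step 4: Id = 2.70e-04 A

2.70e-04


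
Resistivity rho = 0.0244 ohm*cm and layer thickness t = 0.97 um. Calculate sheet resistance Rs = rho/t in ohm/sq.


Step 1: Convert thickness to cm: t = 0.97 um = 9.7000e-05 cm
Step 2: Rs = rho / t = 0.0244 / 9.7000e-05
Step 3: Rs = 251.5 ohm/sq

251.5


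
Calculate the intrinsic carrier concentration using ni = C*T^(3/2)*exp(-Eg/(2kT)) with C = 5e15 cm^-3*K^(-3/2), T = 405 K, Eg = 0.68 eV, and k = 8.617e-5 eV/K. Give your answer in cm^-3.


Step 1: Compute kT = 8.617e-5 * 405 = 0.03489885 eV
Step 2: Exponent = -Eg/(2kT) = -0.68/(2*0.03489885) = -9.74244
Step 3: T^(3/2) = 405^1.5 = 8150.47
Step 4: ni = 5e15 * 8150.47 * exp(-9.74244) = 2.39e+15 cm^-3

2.39e+15


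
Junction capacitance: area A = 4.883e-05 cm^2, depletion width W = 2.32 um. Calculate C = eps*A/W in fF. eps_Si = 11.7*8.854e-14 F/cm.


Step 1: eps_Si = 11.7 * 8.854e-14 = 1.035918e-12 F/cm
Step 2: W in cm = 2.32 * 1e-4 = 2.32e-04 cm
Step 3: C = 1.035918e-12 * 4.883e-05 / 2.32e-04 = 2.180339e-13 F
Step 4: C = 218.03 fF

218.03


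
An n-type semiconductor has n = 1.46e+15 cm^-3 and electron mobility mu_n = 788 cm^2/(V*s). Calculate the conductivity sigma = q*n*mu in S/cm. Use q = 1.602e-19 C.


Step 1: sigma = q * n * mu
Step 2: sigma = 1.602e-19 * 1.46e+15 * 788
Step 3: sigma = 1.843e-01 S/cm

1.843e-01


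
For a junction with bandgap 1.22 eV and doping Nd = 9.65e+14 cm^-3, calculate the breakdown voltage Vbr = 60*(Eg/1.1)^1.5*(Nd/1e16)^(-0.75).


Step 1: Eg/1.1 = 1.22/1.1 = 1.109091
Step 2: (Eg/1.1)^1.5 = 1.109091^1.5 = 1.168021
Step 3: (Nd/1e16)^(-0.75) = (0.0965)^(-0.75) = 5.775699
Step 4: Vbr = 60 * 1.168021 * 5.775699 = 404.8 V

404.8


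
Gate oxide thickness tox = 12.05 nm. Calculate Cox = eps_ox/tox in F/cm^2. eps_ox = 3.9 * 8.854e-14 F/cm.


Step 1: eps_ox = 3.9 * 8.854e-14 = 3.45306e-13 F/cm
Step 2: tox in cm = 12.05 nm * 1e-7 = 1.2050e-06 cm
Step 3: Cox = 3.45306e-13 / 1.2050e-06 = 2.87e-07 F/cm^2

2.87e-07


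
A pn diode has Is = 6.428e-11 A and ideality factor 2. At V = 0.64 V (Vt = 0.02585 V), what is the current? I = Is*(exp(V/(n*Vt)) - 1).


Step 1: V/(n*Vt) = 0.64/(2*0.02585) = 12.3791
Step 2: exp(12.3791) = 2.3778e+05
Step 3: I = 6.428e-11 * (2.3778e+05 - 1) = 1.53e-05 A

1.53e-05


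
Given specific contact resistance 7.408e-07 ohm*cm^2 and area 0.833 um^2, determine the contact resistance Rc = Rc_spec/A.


Step 1: Convert area to cm^2: 0.833 um^2 = 8.3300e-09 cm^2
Step 2: Rc = Rc_spec / A = 7.408e-07 / 8.3300e-09
Step 3: Rc = 8.89e+01 ohms

8.89e+01


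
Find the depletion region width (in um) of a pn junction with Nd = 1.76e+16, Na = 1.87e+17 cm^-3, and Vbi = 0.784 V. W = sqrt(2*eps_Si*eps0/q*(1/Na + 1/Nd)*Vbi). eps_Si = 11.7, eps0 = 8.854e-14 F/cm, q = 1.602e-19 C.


Step 1: 1/Na + 1/Nd = 1/1.87e+17 + 1/1.76e+16 = 6.21658e-17
Step 2: 2*eps*eps0/q = 2*11.7*8.854e-14/1.602e-19 = 1.293281e+07
Step 3: W^2 = 1.293281e+07 * 6.21658e-17 * 0.784 = 6.30319e-10
Step 4: W = sqrt(6.30319e-10) = 2.511e-05 cm = 0.2511 um

0.2511


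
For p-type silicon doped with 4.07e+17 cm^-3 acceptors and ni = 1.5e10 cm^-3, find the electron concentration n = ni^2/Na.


Step 1: Majority hole concentration p ≈ Na = 4.07e+17 cm^-3
Step 2: n = ni^2 / Na = (1.5e10)^2 / 4.07e+17
Step 3: n = 5.53e+02 cm^-3

5.53e+02


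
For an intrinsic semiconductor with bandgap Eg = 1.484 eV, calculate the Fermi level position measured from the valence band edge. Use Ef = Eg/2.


Step 1: For an intrinsic semiconductor, the Fermi level sits at midgap.
Step 2: Ef = Eg / 2 = 1.484 / 2 = 0.742 eV

0.742


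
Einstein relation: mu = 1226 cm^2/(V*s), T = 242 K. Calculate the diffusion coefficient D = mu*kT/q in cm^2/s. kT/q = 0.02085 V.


Step 1: D = mu * (kT/q)
Step 2: D = 1226 * 0.02085
Step 3: D = 25.56 cm^2/s

25.56


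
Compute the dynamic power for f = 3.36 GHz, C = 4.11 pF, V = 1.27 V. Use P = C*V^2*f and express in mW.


Step 1: V^2 = 1.27^2 = 1.6129 V^2
Step 2: P = C*V^2*f = 4.11e-12 F * 1.6129 * 3.36e9 Hz
Step 3: P = 2.227350384e-02 W
Step 4: P = 22.274 mW

22.274


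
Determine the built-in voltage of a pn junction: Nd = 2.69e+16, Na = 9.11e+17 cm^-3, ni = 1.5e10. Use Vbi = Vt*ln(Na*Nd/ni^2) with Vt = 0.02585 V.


Step 1: Compute Na*Nd/ni^2 = 9.11e+17 * 2.69e+16 / (1.5e10)^2 = 1.0892e+14
Step 2: ln(1.0892e+14) = 32.3216
Step 3: Vbi = 0.02585 * 32.3216 = 0.836 V

0.836


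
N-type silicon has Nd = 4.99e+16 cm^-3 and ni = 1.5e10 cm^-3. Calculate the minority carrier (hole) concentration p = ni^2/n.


Step 1: Since Nd >> ni, n ≈ Nd = 4.99e+16 cm^-3
Step 2: p = ni^2 / n = (1.5e10)^2 / 4.99e+16
Step 3: p = 2.25e20 / 4.99e+16 = 4.51e+03 cm^-3

4.51e+03


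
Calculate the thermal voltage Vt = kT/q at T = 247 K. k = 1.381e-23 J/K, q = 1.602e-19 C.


Step 1: kT = 1.381e-23 * 247 = 3.41107e-21 J
Step 2: Vt = kT/q = 3.41107e-21 / 1.602e-19
Step 3: Vt = 0.02129 V

0.02129


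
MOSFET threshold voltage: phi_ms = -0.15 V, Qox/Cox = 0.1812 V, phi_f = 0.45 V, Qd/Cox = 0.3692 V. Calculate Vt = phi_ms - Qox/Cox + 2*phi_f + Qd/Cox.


Step 1: Vt = phi_ms - Qox/Cox + 2*phi_f + Qd/Cox
Step 2: Vt = -0.15 - 0.1812 + 2*0.45 + 0.3692
Step 3: Vt = -0.15 - 0.1812 + 0.9 + 0.3692
Step 4: Vt = 0.938 V

0.938


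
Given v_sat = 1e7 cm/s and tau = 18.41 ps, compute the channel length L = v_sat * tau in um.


Step 1: tau in seconds = 18.41 ps * 1e-12 = 1.8410e-11 s
Step 2: L = v_sat * tau = 1e7 * 1.8410e-11 = 1.8410e-04 cm
Step 3: L in um = 1.8410e-04 * 1e4 = 1.841 um

1.841


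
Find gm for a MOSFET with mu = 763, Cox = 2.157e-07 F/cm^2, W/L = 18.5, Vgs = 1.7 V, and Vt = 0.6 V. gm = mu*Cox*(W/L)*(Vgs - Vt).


Step 1: Vov = Vgs - Vt = 1.7 - 0.6 = 1.1 V
Step 2: gm = mu * Cox * (W/L) * Vov
Step 3: gm = 763 * 2.157e-07 * 18.5 * 1.1 = 3.35e-03 S

3.35e-03


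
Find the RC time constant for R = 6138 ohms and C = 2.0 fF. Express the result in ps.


Step 1: tau = R * C
Step 2: tau = 6138 * 2.0 fF = 6138 * 2.0e-15 F
Step 3: tau = 1.2276e-11 s = 12.276 ps

12.276


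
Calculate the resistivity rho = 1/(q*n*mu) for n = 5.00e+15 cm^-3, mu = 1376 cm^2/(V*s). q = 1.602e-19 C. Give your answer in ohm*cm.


Step 1: sigma = q * n * mu = 1.602e-19 * 5.00e+15 * 1376 = 1.10218e+00 S/cm
Step 2: rho = 1 / sigma = 1 / 1.10218e+00 = 0.9073 ohm*cm

0.9073


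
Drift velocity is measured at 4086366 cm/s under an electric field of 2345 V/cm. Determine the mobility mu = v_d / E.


Step 1: mu = v_d / E
Step 2: mu = 4086366 / 2345
Step 3: mu = 1742.59 cm^2/(V*s)

1742.59


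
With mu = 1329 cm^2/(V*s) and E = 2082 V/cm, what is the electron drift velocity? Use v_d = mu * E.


Step 1: v_d = mu * E
Step 2: v_d = 1329 * 2082 = 2766978
Step 3: v_d = 2.77e+06 cm/s

2.77e+06


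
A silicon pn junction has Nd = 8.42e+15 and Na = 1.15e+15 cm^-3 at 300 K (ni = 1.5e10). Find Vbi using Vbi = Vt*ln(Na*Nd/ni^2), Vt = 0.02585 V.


Step 1: Compute Na*Nd/ni^2 = 1.15e+15 * 8.42e+15 / (1.5e10)^2 = 4.3036e+10
Step 2: ln(4.3036e+10) = 24.4853
Step 3: Vbi = 0.02585 * 24.4853 = 0.633 V

0.633


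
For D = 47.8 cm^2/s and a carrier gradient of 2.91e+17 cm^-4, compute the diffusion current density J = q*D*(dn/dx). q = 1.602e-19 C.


Step 1: J = q * D * (dn/dx)
Step 2: J = 1.602e-19 * 47.8 * 2.91e+17
Step 3: J = 2.23e+00 A/cm^2

2.23e+00


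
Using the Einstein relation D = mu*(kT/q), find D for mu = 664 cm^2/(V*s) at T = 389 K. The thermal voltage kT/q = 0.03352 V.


Step 1: D = mu * (kT/q)
Step 2: D = 664 * 0.03352
Step 3: D = 22.26 cm^2/s

22.26


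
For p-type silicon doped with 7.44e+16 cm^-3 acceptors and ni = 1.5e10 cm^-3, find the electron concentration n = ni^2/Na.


Step 1: Majority hole concentration p ≈ Na = 7.44e+16 cm^-3
Step 2: n = ni^2 / Na = (1.5e10)^2 / 7.44e+16
Step 3: n = 3.02e+03 cm^-3

3.02e+03


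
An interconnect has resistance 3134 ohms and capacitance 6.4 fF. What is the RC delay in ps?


Step 1: tau = R * C
Step 2: tau = 3134 * 6.4 fF = 3134 * 6.4e-15 F
Step 3: tau = 2.00576e-11 s = 20.0576 ps

20.0576


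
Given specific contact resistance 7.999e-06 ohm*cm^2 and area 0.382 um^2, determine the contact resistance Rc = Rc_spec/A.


Step 1: Convert area to cm^2: 0.382 um^2 = 3.8200e-09 cm^2
Step 2: Rc = Rc_spec / A = 7.999e-06 / 3.8200e-09
Step 3: Rc = 2.09e+03 ohms

2.09e+03


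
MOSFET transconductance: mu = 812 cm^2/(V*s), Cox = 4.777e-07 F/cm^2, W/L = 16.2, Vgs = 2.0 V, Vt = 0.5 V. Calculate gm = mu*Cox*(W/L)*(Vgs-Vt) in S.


Step 1: Vov = Vgs - Vt = 2.0 - 0.5 = 1.5 V
Step 2: gm = mu * Cox * (W/L) * Vov
Step 3: gm = 812 * 4.777e-07 * 16.2 * 1.5 = 9.43e-03 S

9.43e-03


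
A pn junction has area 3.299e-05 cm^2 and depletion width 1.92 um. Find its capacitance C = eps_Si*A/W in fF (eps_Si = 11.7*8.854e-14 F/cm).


Step 1: eps_Si = 11.7 * 8.854e-14 = 1.035918e-12 F/cm
Step 2: W in cm = 1.92 * 1e-4 = 1.92e-04 cm
Step 3: C = 1.035918e-12 * 3.299e-05 / 1.92e-04 = 1.779945e-13 F
Step 4: C = 177.99 fF

177.99


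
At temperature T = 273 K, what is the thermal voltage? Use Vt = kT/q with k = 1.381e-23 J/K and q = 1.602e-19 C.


Step 1: kT = 1.381e-23 * 273 = 3.77013e-21 J
Step 2: Vt = kT/q = 3.77013e-21 / 1.602e-19
Step 3: Vt = 0.02353 V

0.02353


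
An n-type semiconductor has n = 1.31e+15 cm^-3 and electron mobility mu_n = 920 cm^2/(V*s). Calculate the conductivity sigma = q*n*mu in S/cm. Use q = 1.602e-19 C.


Step 1: sigma = q * n * mu
Step 2: sigma = 1.602e-19 * 1.31e+15 * 920
Step 3: sigma = 1.931e-01 S/cm

1.931e-01


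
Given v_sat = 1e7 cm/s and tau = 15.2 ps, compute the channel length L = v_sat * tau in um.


Step 1: tau in seconds = 15.2 ps * 1e-12 = 1.5200e-11 s
Step 2: L = v_sat * tau = 1e7 * 1.5200e-11 = 1.5200e-04 cm
Step 3: L in um = 1.5200e-04 * 1e4 = 1.52 um

1.52


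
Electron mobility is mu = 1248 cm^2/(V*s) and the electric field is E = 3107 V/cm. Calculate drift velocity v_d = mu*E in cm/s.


Step 1: v_d = mu * E
Step 2: v_d = 1248 * 3107 = 3877536
Step 3: v_d = 3.88e+06 cm/s

3.88e+06


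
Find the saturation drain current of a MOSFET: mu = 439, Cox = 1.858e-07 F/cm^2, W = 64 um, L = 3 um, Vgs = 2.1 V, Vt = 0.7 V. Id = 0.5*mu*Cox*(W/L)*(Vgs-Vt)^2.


Step 1: Overdrive voltage Vov = Vgs - Vt = 2.1 - 0.7 = 1.4 V
Step 2: W/L = 64/3 = 21.3333
Step 3: Id = 0.5 * 439 * 1.858e-07 * 21.3333 * 1.4^2
Step 4: Id = 1.71e-03 A

1.71e-03


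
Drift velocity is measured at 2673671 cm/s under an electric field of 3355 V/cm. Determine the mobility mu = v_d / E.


Step 1: mu = v_d / E
Step 2: mu = 2673671 / 3355
Step 3: mu = 796.92 cm^2/(V*s)

796.92


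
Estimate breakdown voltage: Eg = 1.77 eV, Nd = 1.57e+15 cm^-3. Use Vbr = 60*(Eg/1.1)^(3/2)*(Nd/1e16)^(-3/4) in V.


Step 1: Eg/1.1 = 1.77/1.1 = 1.609091
Step 2: (Eg/1.1)^1.5 = 1.609091^1.5 = 2.041131
Step 3: (Nd/1e16)^(-0.75) = (0.157)^(-0.75) = 4.009362
Step 4: Vbr = 60 * 2.041131 * 4.009362 = 491.0 V

491.0


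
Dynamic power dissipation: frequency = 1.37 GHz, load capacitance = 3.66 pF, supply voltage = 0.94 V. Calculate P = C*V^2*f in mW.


Step 1: V^2 = 0.94^2 = 0.8836 V^2
Step 2: P = C*V^2*f = 3.66e-12 F * 0.8836 * 1.37e9 Hz
Step 3: P = 4.43054712e-03 W
Step 4: P = 4.431 mW

4.431


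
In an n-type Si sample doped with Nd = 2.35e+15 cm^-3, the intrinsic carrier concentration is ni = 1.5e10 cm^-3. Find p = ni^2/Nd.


Step 1: Since Nd >> ni, n ≈ Nd = 2.35e+15 cm^-3
Step 2: p = ni^2 / n = (1.5e10)^2 / 2.35e+15
Step 3: p = 2.25e20 / 2.35e+15 = 9.57e+04 cm^-3

9.57e+04


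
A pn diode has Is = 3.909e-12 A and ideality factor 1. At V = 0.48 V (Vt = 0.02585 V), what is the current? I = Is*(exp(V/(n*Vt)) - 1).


Step 1: V/(n*Vt) = 0.48/(1*0.02585) = 18.5687
Step 2: exp(18.5687) = 1.1595e+08
Step 3: I = 3.909e-12 * (1.1595e+08 - 1) = 4.53e-04 A

4.53e-04


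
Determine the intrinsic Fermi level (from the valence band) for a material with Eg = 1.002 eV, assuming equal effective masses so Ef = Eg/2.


Step 1: For an intrinsic semiconductor, the Fermi level sits at midgap.
Step 2: Ef = Eg / 2 = 1.002 / 2 = 0.501 eV

0.501


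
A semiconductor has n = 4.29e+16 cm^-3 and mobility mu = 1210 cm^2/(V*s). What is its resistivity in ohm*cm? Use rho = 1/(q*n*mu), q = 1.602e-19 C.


Step 1: sigma = q * n * mu = 1.602e-19 * 4.29e+16 * 1210 = 8.31582e+00 S/cm
Step 2: rho = 1 / sigma = 1 / 8.31582e+00 = 0.1203 ohm*cm

0.1203


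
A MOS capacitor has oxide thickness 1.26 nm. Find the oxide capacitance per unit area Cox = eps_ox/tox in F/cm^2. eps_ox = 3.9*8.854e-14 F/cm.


Step 1: eps_ox = 3.9 * 8.854e-14 = 3.45306e-13 F/cm
Step 2: tox in cm = 1.26 nm * 1e-7 = 1.2600e-07 cm
Step 3: Cox = 3.45306e-13 / 1.2600e-07 = 2.74e-06 F/cm^2

2.74e-06


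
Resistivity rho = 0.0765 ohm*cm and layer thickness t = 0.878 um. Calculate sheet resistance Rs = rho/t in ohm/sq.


Step 1: Convert thickness to cm: t = 0.878 um = 8.7800e-05 cm
Step 2: Rs = rho / t = 0.0765 / 8.7800e-05
Step 3: Rs = 871.3 ohm/sq

871.3


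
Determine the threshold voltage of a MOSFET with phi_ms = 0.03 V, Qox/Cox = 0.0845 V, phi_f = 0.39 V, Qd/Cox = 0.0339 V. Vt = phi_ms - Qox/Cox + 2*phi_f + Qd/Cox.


Step 1: Vt = phi_ms - Qox/Cox + 2*phi_f + Qd/Cox
Step 2: Vt = 0.03 - 0.0845 + 2*0.39 + 0.0339
Step 3: Vt = 0.03 - 0.0845 + 0.78 + 0.0339
Step 4: Vt = 0.7594 V

0.7594


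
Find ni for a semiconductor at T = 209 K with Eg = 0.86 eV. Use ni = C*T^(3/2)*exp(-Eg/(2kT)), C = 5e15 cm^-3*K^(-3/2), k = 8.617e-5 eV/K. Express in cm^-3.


Step 1: Compute kT = 8.617e-5 * 209 = 0.01800953 eV
Step 2: Exponent = -Eg/(2kT) = -0.86/(2*0.01800953) = -23.87625
Step 3: T^(3/2) = 209^1.5 = 3021.48
Step 4: ni = 5e15 * 3021.48 * exp(-23.87625) = 6.45e+08 cm^-3

6.45e+08


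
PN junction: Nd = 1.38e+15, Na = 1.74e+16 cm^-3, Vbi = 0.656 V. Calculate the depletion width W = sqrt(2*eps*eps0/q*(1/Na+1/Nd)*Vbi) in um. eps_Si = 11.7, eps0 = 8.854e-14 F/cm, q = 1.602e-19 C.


Step 1: 1/Na + 1/Nd = 1/1.74e+16 + 1/1.38e+15 = 7.82109e-16
Step 2: 2*eps*eps0/q = 2*11.7*8.854e-14/1.602e-19 = 1.293281e+07
Step 3: W^2 = 1.293281e+07 * 7.82109e-16 * 0.656 = 6.63535e-09
Step 4: W = sqrt(6.63535e-09) = 8.146e-05 cm = 0.8146 um

0.8146


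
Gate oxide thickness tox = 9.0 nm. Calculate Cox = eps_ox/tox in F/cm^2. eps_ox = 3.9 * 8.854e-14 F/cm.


Step 1: eps_ox = 3.9 * 8.854e-14 = 3.45306e-13 F/cm
Step 2: tox in cm = 9.0 nm * 1e-7 = 9.0000e-07 cm
Step 3: Cox = 3.45306e-13 / 9.0000e-07 = 3.84e-07 F/cm^2

3.84e-07


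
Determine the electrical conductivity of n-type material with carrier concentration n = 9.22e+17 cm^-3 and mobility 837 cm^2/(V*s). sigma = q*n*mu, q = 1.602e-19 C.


Step 1: sigma = q * n * mu
Step 2: sigma = 1.602e-19 * 9.22e+17 * 837
Step 3: sigma = 1.236e+02 S/cm

1.236e+02


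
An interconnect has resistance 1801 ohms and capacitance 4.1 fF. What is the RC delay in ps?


Step 1: tau = R * C
Step 2: tau = 1801 * 4.1 fF = 1801 * 4.1e-15 F
Step 3: tau = 7.3841e-12 s = 7.3841 ps

7.3841


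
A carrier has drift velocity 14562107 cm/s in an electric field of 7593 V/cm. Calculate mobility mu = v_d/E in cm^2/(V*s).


Step 1: mu = v_d / E
Step 2: mu = 14562107 / 7593
Step 3: mu = 1917.83 cm^2/(V*s)

1917.83


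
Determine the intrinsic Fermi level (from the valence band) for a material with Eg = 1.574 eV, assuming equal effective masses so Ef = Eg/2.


Step 1: For an intrinsic semiconductor, the Fermi level sits at midgap.
Step 2: Ef = Eg / 2 = 1.574 / 2 = 0.787 eV

0.787


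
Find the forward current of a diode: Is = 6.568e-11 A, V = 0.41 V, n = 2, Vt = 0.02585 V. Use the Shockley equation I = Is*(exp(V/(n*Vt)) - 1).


Step 1: V/(n*Vt) = 0.41/(2*0.02585) = 7.9304
Step 2: exp(7.9304) = 2.7805e+03
Step 3: I = 6.568e-11 * (2.7805e+03 - 1) = 1.83e-07 A

1.83e-07


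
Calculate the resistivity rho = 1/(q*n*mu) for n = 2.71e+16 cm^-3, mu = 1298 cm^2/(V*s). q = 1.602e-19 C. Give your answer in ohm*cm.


Step 1: sigma = q * n * mu = 1.602e-19 * 2.71e+16 * 1298 = 5.63516e+00 S/cm
Step 2: rho = 1 / sigma = 1 / 5.63516e+00 = 0.1775 ohm*cm

0.1775


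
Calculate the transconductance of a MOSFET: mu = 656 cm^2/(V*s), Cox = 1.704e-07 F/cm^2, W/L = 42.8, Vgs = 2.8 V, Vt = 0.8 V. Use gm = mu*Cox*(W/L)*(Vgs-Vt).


Step 1: Vov = Vgs - Vt = 2.8 - 0.8 = 2.0 V
Step 2: gm = mu * Cox * (W/L) * Vov
Step 3: gm = 656 * 1.704e-07 * 42.8 * 2.0 = 9.57e-03 S

9.57e-03


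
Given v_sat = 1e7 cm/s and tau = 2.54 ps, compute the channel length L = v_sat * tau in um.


Step 1: tau in seconds = 2.54 ps * 1e-12 = 2.5400e-12 s
Step 2: L = v_sat * tau = 1e7 * 2.5400e-12 = 2.5400e-05 cm
Step 3: L in um = 2.5400e-05 * 1e4 = 0.254 um

0.254


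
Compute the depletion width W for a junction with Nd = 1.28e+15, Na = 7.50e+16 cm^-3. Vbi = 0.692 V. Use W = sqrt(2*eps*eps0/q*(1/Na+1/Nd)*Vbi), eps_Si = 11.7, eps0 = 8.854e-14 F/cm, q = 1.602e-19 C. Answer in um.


Step 1: 1/Na + 1/Nd = 1/7.50e+16 + 1/1.28e+15 = 7.94583e-16
Step 2: 2*eps*eps0/q = 2*11.7*8.854e-14/1.602e-19 = 1.293281e+07
Step 3: W^2 = 1.293281e+07 * 7.94583e-16 * 0.692 = 7.11112e-09
Step 4: W = sqrt(7.11112e-09) = 8.433e-05 cm = 0.8433 um

0.8433


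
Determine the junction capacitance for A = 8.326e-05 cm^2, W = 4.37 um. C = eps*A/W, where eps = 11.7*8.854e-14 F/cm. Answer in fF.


Step 1: eps_Si = 11.7 * 8.854e-14 = 1.035918e-12 F/cm
Step 2: W in cm = 4.37 * 1e-4 = 4.37e-04 cm
Step 3: C = 1.035918e-12 * 8.326e-05 / 4.37e-04 = 1.973696e-13 F
Step 4: C = 197.37 fF

197.37


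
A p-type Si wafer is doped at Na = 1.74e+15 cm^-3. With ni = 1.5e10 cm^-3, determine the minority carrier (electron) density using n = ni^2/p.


Step 1: Majority hole concentration p ≈ Na = 1.74e+15 cm^-3
Step 2: n = ni^2 / Na = (1.5e10)^2 / 1.74e+15
Step 3: n = 1.29e+05 cm^-3

1.29e+05


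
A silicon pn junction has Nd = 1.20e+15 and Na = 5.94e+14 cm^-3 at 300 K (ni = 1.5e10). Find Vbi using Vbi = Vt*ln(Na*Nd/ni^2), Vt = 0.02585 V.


Step 1: Compute Na*Nd/ni^2 = 5.94e+14 * 1.20e+15 / (1.5e10)^2 = 3.1680e+09
Step 2: ln(3.1680e+09) = 21.8764
Step 3: Vbi = 0.02585 * 21.8764 = 0.566 V

0.566


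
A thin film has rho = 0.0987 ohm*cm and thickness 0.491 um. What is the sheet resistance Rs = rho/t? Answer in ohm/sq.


Step 1: Convert thickness to cm: t = 0.491 um = 4.9100e-05 cm
Step 2: Rs = rho / t = 0.0987 / 4.9100e-05
Step 3: Rs = 2010.2 ohm/sq

2010.2


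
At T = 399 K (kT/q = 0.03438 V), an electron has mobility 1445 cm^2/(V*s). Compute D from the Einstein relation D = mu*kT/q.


Step 1: D = mu * (kT/q)
Step 2: D = 1445 * 0.03438
Step 3: D = 49.68 cm^2/s

49.68


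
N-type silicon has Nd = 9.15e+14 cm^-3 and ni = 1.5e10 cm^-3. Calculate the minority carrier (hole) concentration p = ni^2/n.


Step 1: Since Nd >> ni, n ≈ Nd = 9.15e+14 cm^-3
Step 2: p = ni^2 / n = (1.5e10)^2 / 9.15e+14
Step 3: p = 2.25e20 / 9.15e+14 = 2.46e+05 cm^-3

2.46e+05


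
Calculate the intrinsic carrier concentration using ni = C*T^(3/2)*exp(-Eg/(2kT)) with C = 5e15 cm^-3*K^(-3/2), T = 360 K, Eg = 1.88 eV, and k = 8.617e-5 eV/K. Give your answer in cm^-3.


Step 1: Compute kT = 8.617e-5 * 360 = 0.0310212 eV
Step 2: Exponent = -Eg/(2kT) = -1.88/(2*0.0310212) = -30.30186
Step 3: T^(3/2) = 360^1.5 = 6830.52
Step 4: ni = 5e15 * 6830.52 * exp(-30.30186) = 2.36e+06 cm^-3

2.36e+06


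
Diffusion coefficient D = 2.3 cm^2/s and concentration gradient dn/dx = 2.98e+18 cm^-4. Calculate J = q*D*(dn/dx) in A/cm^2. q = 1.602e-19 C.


Step 1: J = q * D * (dn/dx)
Step 2: J = 1.602e-19 * 2.3 * 2.98e+18
Step 3: J = 1.10e+00 A/cm^2

1.10e+00


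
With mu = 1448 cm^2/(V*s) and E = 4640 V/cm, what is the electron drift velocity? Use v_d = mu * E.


Step 1: v_d = mu * E
Step 2: v_d = 1448 * 4640 = 6718720
Step 3: v_d = 6.72e+06 cm/s

6.72e+06


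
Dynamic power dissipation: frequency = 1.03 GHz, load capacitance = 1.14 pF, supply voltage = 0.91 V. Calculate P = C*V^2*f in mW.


Step 1: V^2 = 0.91^2 = 0.8281 V^2
Step 2: P = C*V^2*f = 1.14e-12 F * 0.8281 * 1.03e9 Hz
Step 3: P = 9.7235502e-04 W
Step 4: P = 0.972 mW

0.972


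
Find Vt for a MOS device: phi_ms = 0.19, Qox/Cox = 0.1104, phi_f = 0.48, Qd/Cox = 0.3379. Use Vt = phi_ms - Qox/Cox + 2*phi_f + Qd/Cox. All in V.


Step 1: Vt = phi_ms - Qox/Cox + 2*phi_f + Qd/Cox
Step 2: Vt = 0.19 - 0.1104 + 2*0.48 + 0.3379
Step 3: Vt = 0.19 - 0.1104 + 0.96 + 0.3379
Step 4: Vt = 1.3775 V

1.3775


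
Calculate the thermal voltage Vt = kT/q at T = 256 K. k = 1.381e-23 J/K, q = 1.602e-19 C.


Step 1: kT = 1.381e-23 * 256 = 3.53536e-21 J
Step 2: Vt = kT/q = 3.53536e-21 / 1.602e-19
Step 3: Vt = 0.02207 V

0.02207


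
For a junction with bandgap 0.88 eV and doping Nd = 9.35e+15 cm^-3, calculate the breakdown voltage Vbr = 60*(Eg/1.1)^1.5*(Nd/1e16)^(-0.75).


Step 1: Eg/1.1 = 0.88/1.1 = 0.800000
Step 2: (Eg/1.1)^1.5 = 0.800000^1.5 = 0.715542
Step 3: (Nd/1e16)^(-0.75) = (0.935)^(-0.75) = 1.051699
Step 4: Vbr = 60 * 0.715542 * 1.051699 = 45.2 V

45.2


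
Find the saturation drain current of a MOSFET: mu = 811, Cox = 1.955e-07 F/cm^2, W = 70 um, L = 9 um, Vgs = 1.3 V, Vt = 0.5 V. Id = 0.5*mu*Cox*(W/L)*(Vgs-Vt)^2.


Step 1: Overdrive voltage Vov = Vgs - Vt = 1.3 - 0.5 = 0.8 V
Step 2: W/L = 70/9 = 7.77778
Step 3: Id = 0.5 * 811 * 1.955e-07 * 7.77778 * 0.8^2
Step 4: Id = 3.95e-04 A

3.95e-04


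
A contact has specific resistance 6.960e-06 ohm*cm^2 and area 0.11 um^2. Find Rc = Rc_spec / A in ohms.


Step 1: Convert area to cm^2: 0.11 um^2 = 1.1000e-09 cm^2
Step 2: Rc = Rc_spec / A = 6.960e-06 / 1.1000e-09
Step 3: Rc = 6.33e+03 ohms

6.33e+03


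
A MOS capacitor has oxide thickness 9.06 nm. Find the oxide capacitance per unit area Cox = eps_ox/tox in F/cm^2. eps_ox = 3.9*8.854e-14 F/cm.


Step 1: eps_ox = 3.9 * 8.854e-14 = 3.45306e-13 F/cm
Step 2: tox in cm = 9.06 nm * 1e-7 = 9.0600e-07 cm
Step 3: Cox = 3.45306e-13 / 9.0600e-07 = 3.81e-07 F/cm^2

3.81e-07


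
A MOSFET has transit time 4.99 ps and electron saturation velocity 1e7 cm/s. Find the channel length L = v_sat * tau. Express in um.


Step 1: tau in seconds = 4.99 ps * 1e-12 = 4.9900e-12 s
Step 2: L = v_sat * tau = 1e7 * 4.9900e-12 = 4.9900e-05 cm
Step 3: L in um = 4.9900e-05 * 1e4 = 0.499 um

0.499


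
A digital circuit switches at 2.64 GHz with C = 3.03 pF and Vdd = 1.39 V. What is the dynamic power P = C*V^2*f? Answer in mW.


Step 1: V^2 = 1.39^2 = 1.9321 V^2
Step 2: P = C*V^2*f = 3.03e-12 F * 1.9321 * 2.64e9 Hz
Step 3: P = 1.545525432e-02 W
Step 4: P = 15.455 mW

15.455


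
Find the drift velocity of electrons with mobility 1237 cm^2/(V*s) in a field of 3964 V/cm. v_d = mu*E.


Step 1: v_d = mu * E
Step 2: v_d = 1237 * 3964 = 4903468
Step 3: v_d = 4.90e+06 cm/s

4.90e+06


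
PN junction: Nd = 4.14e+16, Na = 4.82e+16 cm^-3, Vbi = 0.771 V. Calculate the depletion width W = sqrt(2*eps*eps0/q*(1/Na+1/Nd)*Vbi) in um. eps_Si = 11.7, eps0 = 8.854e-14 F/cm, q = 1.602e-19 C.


Step 1: 1/Na + 1/Nd = 1/4.82e+16 + 1/4.14e+16 = 4.49015e-17
Step 2: 2*eps*eps0/q = 2*11.7*8.854e-14/1.602e-19 = 1.293281e+07
Step 3: W^2 = 1.293281e+07 * 4.49015e-17 * 0.771 = 4.47722e-10
Step 4: W = sqrt(4.47722e-10) = 2.116e-05 cm = 0.2116 um

0.2116


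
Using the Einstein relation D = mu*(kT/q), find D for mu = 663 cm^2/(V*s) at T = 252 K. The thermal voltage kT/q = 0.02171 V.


Step 1: D = mu * (kT/q)
Step 2: D = 663 * 0.02171
Step 3: D = 14.39 cm^2/s

14.39


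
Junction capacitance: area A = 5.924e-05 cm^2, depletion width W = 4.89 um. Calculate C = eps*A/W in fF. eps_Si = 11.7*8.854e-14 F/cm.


Step 1: eps_Si = 11.7 * 8.854e-14 = 1.035918e-12 F/cm
Step 2: W in cm = 4.89 * 1e-4 = 4.89e-04 cm
Step 3: C = 1.035918e-12 * 5.924e-05 / 4.89e-04 = 1.254965e-13 F
Step 4: C = 125.5 fF

125.5


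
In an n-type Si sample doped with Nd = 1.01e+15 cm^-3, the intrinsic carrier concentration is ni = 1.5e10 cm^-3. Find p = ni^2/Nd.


Step 1: Since Nd >> ni, n ≈ Nd = 1.01e+15 cm^-3
Step 2: p = ni^2 / n = (1.5e10)^2 / 1.01e+15
Step 3: p = 2.25e20 / 1.01e+15 = 2.23e+05 cm^-3

2.23e+05
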